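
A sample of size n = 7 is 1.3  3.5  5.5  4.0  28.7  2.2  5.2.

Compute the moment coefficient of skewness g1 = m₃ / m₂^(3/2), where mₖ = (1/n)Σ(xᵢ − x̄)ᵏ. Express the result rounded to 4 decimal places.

1.9358

x̄ = (1.3 + 3.5 + 5.5 + 4.0 + 28.7 + 2.2 + 5.2) / 7 = 7.2000
deviations (xᵢ − x̄): -5.9000, -3.7000, -1.7000, -3.2000, 21.5000, -5.0000, -2.0000
Σ(xᵢ − x̄)² = 552.8800 ⇒ m₂ = 552.8800/7 = 78.98286
Σ(xᵢ − x̄)³ = 9511.6620 ⇒ m₃ = 9511.6620/7 = 1358.80886
m₂^(3/2) = 78.98286^(1.5) = 701.93882
g1 = m₃ / m₂^(3/2) = 1358.80886 / 701.93882 ≈ 1.9358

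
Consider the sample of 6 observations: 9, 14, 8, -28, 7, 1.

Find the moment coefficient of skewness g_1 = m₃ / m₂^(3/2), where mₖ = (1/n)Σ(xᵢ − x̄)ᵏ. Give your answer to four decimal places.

x̄ = (9 + 14 + 8 - 28 + 7 + 1) / 6 = 1.8333
deviations (xᵢ − x̄): 7.1667, 12.1667, 6.1667, -29.8333, 5.1667, -0.8333
Σ(xᵢ − x̄)² = 1154.8333 ⇒ m₂ = 1154.8333/6 = 192.47222
Σ(xᵢ − x̄)³ = -24011.5556 ⇒ m₃ = -24011.5556/6 = -4001.92593
m₂^(3/2) = 192.47222^(1.5) = 2670.25103
g_1 = m₃ / m₂^(3/2) = -4001.92593 / 2670.25103 ≈ -1.4987

-1.4987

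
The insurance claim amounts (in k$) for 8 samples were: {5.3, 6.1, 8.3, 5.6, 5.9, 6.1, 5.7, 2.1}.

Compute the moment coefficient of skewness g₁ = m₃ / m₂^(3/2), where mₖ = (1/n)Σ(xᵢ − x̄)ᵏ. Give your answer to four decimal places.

-0.7845

x̄ = (5.3 + 6.1 + 8.3 + 5.6 + 5.9 + 6.1 + 5.7 + 2.1) / 8 = 5.6375
deviations (xᵢ − x̄): -0.3375, 0.4625, 2.6625, -0.0375, 0.2625, 0.4625, 0.0625, -3.5375
Σ(xᵢ − x̄)² = 20.2188 ⇒ m₂ = 20.2188/8 = 2.52734
Σ(xᵢ − x̄)³ = -25.2160 ⇒ m₃ = -25.2160/8 = -3.15200
m₂^(3/2) = 2.52734^(1.5) = 4.01788
g₁ = m₃ / m₂^(3/2) = -3.15200 / 4.01788 ≈ -0.7845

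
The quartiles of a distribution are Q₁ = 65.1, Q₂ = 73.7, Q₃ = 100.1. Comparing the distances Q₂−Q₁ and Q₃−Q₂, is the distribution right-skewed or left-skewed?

right-skewed

Q₂ − Q₁ = 8.6;  Q₃ − Q₂ = 26.4
Q₃ − Q₂ > Q₂ − Q₁ ⇒ the upper half is more spread out ⇒ right-skewed.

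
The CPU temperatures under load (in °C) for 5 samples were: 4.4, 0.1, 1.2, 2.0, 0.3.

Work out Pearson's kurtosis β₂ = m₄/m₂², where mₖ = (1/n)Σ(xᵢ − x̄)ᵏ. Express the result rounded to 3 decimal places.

x̄ = 1.6000
Σ(xᵢ − x̄)² = 12.1000 ⇒ m₂ = 2.42000
Σ(xᵢ − x̄)⁴ = 69.4354 ⇒ m₄ = 13.88708
m₂² = 5.85640
β₂ = m₄/m₂² = 13.88708 / 5.85640 ≈ 2.371

2.371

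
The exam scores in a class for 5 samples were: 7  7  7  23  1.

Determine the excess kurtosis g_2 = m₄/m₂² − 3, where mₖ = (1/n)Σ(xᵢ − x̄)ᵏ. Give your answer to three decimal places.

-0.124

x̄ = 9.0000
Σ(xᵢ − x̄)² = 272.0000 ⇒ m₂ = 54.40000
Σ(xᵢ − x̄)⁴ = 42560.0000 ⇒ m₄ = 8512.00000
m₂² = 2959.36000
g_2 = m₄/m₂² − 3 = 2.87630 − 3 ≈ -0.124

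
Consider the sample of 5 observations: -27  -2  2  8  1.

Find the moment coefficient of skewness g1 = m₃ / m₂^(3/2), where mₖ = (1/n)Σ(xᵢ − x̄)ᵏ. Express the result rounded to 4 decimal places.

-1.2261

x̄ = (-27 - 2 + 2 + 8 + 1) / 5 = -3.6000
deviations (xᵢ − x̄): -23.4000, 1.6000, 5.6000, 11.6000, 4.6000
Σ(xᵢ − x̄)² = 737.2000 ⇒ m₂ = 737.2000/5 = 147.44000
Σ(xᵢ − x̄)³ = -10974.9600 ⇒ m₃ = -10974.9600/5 = -2194.99200
m₂^(3/2) = 147.44000^(1.5) = 1790.28834
g1 = m₃ / m₂^(3/2) = -2194.99200 / 1790.28834 ≈ -1.2261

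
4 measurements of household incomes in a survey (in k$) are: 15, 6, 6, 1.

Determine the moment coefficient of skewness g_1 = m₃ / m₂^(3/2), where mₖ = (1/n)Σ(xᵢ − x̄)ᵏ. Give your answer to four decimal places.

0.5708

x̄ = (15 + 6 + 6 + 1) / 4 = 7.0000
deviations (xᵢ − x̄): 8.0000, -1.0000, -1.0000, -6.0000
Σ(xᵢ − x̄)² = 102.0000 ⇒ m₂ = 102.0000/4 = 25.50000
Σ(xᵢ − x̄)³ = 294.0000 ⇒ m₃ = 294.0000/4 = 73.50000
m₂^(3/2) = 25.50000^(1.5) = 128.76869
g_1 = m₃ / m₂^(3/2) = 73.50000 / 128.76869 ≈ 0.5708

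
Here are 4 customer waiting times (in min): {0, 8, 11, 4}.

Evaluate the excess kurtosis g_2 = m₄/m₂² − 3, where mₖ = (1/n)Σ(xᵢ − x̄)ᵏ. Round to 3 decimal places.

-1.402

x̄ = 5.7500
Σ(xᵢ − x̄)² = 68.7500 ⇒ m₂ = 17.18750
Σ(xᵢ − x̄)⁴ = 1887.8281 ⇒ m₄ = 471.95703
m₂² = 295.41016
g_2 = m₄/m₂² − 3 = 1.59763 − 3 ≈ -1.402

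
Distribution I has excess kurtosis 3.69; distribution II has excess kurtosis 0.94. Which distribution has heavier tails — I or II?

I

Higher excess kurtosis ⇒ heavier tails relative to the normal distribution.
3.69 vs 0.94: the larger is 3.69, so I has heavier tails.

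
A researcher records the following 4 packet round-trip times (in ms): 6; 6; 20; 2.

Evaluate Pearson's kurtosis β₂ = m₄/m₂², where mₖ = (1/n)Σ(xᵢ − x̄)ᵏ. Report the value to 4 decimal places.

2.2138

x̄ = 8.5000
Σ(xᵢ − x̄)² = 187.0000 ⇒ m₂ = 46.75000
Σ(xᵢ − x̄)⁴ = 19353.2500 ⇒ m₄ = 4838.31250
m₂² = 2185.56250
β₂ = m₄/m₂² = 4838.31250 / 2185.56250 ≈ 2.2138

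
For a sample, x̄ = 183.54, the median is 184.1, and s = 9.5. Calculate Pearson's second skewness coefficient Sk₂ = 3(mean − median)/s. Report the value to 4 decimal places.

Sk₂ = 3(183.54 − 184.1) / 9.5 = 3 × -0.5600 / 9.5
    = -1.6800 / 9.5 ≈ -0.1768

-0.1768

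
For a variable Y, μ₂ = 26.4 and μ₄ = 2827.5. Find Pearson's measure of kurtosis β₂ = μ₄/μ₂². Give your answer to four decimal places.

μ₂² = 26.4² = 696.96000
μ₄/μ₂² = 2827.5 / 696.96000 = 4.05690
β₂ ≈ 4.0569

4.0569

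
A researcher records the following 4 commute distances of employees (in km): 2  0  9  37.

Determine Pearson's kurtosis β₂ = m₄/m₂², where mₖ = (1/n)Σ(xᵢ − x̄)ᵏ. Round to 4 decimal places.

2.1868

x̄ = 12.0000
Σ(xᵢ − x̄)² = 878.0000 ⇒ m₂ = 219.50000
Σ(xᵢ − x̄)⁴ = 421442.0000 ⇒ m₄ = 105360.50000
m₂² = 48180.25000
β₂ = m₄/m₂² = 105360.50000 / 48180.25000 ≈ 2.1868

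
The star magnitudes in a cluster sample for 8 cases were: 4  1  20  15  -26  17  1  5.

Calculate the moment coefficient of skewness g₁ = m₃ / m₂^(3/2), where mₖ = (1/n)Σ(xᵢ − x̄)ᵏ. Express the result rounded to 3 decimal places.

-1.122

x̄ = (4 + 1 + 20 + 15 - 26 + 17 + 1 + 5) / 8 = 4.6250
deviations (xᵢ − x̄): -0.6250, -3.6250, 15.3750, 10.3750, -30.6250, 12.3750, -3.6250, 0.3750
Σ(xᵢ − x̄)² = 1461.8750 ⇒ m₂ = 1461.8750/8 = 182.73438
Σ(xᵢ − x̄)³ = -22171.9688 ⇒ m₃ = -22171.9688/8 = -2771.49609
m₂^(3/2) = 182.73438^(1.5) = 2470.19011
g₁ = m₃ / m₂^(3/2) = -2771.49609 / 2470.19011 ≈ -1.122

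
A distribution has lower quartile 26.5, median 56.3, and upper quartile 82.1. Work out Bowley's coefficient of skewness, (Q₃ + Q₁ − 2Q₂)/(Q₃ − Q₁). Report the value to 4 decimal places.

-0.0719

numerator: Q₃ + Q₁ − 2Q₂ = 82.1 + 26.5 − 2×56.3 = -4.0000
denominator: Q₃ − Q₁ = 82.1 − 26.5 = 55.6000
Bowley skewness = -4.0000 / 55.6000 ≈ -0.0719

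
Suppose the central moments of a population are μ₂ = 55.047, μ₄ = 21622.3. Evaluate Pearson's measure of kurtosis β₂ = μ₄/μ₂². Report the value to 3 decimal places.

7.136

μ₂² = 55.047² = 3030.17221
μ₄/μ₂² = 21622.3 / 3030.17221 = 7.13567
β₂ ≈ 7.136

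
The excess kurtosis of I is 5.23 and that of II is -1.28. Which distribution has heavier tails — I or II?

Higher excess kurtosis ⇒ heavier tails relative to the normal distribution.
5.23 vs -1.28: the larger is 5.23, so I has heavier tails. (I is leptokurtic — heavier-than-normal tails; the other is platykurtic.)

I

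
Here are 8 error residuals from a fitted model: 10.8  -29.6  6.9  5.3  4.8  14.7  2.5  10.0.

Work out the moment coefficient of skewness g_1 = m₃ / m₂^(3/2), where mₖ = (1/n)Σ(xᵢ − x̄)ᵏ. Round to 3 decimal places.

-1.909

x̄ = (10.8 - 29.6 + 6.9 + 5.3 + 4.8 + 14.7 + 2.5 + 10.0) / 8 = 3.1750
deviations (xᵢ − x̄): 7.6250, -32.7750, 3.7250, 2.1250, 1.6250, 11.5250, -0.6750, 6.8250
Σ(xᵢ − x̄)² = 1333.2350 ⇒ m₂ = 1333.2350/8 = 166.65437
Σ(xᵢ − x̄)³ = -32849.6092 ⇒ m₃ = -32849.6092/8 = -4106.20116
m₂^(3/2) = 166.65437^(1.5) = 2151.41939
g_1 = m₃ / m₂^(3/2) = -4106.20116 / 2151.41939 ≈ -1.909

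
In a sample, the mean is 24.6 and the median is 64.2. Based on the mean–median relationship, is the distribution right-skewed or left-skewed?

left-skewed

mean − median = 24.6 − 64.2 = -39.6
mean < median ⇒ the longer tail is on the left ⇒ left-skewed (negatively skewed).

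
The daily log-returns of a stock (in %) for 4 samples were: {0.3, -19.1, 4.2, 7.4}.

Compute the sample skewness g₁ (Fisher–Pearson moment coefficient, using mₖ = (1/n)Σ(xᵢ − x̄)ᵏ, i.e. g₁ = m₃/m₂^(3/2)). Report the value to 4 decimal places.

x̄ = (0.3 - 19.1 + 4.2 + 7.4) / 4 = -1.8000
deviations (xᵢ − x̄): 2.1000, -17.3000, 6.0000, 9.2000
Σ(xᵢ − x̄)² = 424.3400 ⇒ m₂ = 424.3400/4 = 106.08500
Σ(xᵢ − x̄)³ = -4173.7680 ⇒ m₃ = -4173.7680/4 = -1043.44200
m₂^(3/2) = 106.08500^(1.5) = 1092.64975
g₁ = m₃ / m₂^(3/2) = -1043.44200 / 1092.64975 ≈ -0.9550

-0.9550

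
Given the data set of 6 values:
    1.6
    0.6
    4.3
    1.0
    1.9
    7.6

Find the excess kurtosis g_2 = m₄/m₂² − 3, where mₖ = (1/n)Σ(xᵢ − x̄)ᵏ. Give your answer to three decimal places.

-0.350

x̄ = 2.8333
Σ(xᵢ − x̄)² = 35.6133 ⇒ m₂ = 5.93556
Σ(xᵢ − x̄)⁴ = 560.1238 ⇒ m₄ = 93.35396
m₂² = 35.23082
g_2 = m₄/m₂² − 3 = 2.64978 − 3 ≈ -0.350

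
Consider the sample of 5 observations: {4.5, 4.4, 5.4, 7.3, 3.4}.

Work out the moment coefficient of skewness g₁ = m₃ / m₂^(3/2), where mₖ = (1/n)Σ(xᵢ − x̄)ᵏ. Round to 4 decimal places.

x̄ = (4.5 + 4.4 + 5.4 + 7.3 + 3.4) / 5 = 5.0000
deviations (xᵢ − x̄): -0.5000, -0.6000, 0.4000, 2.3000, -1.6000
Σ(xᵢ − x̄)² = 8.6200 ⇒ m₂ = 8.6200/5 = 1.72400
Σ(xᵢ − x̄)³ = 7.7940 ⇒ m₃ = 7.7940/5 = 1.55880
m₂^(3/2) = 1.72400^(1.5) = 2.26363
g₁ = m₃ / m₂^(3/2) = 1.55880 / 2.26363 ≈ 0.6886

0.6886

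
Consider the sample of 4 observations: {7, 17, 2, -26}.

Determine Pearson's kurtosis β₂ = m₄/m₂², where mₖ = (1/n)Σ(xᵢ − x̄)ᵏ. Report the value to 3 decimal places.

2.096

x̄ = 0.0000
Σ(xᵢ − x̄)² = 1018.0000 ⇒ m₂ = 254.50000
Σ(xᵢ − x̄)⁴ = 542914.0000 ⇒ m₄ = 135728.50000
m₂² = 64770.25000
β₂ = m₄/m₂² = 135728.50000 / 64770.25000 ≈ 2.096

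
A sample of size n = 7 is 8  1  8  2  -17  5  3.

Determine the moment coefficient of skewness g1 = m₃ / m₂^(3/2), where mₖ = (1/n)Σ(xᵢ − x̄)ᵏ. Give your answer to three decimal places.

-1.608

x̄ = (8 + 1 + 8 + 2 - 17 + 5 + 3) / 7 = 1.4286
deviations (xᵢ − x̄): 6.5714, -0.4286, 6.5714, 0.5714, -18.4286, 3.5714, 1.5714
Σ(xᵢ − x̄)² = 441.7143 ⇒ m₂ = 441.7143/7 = 63.10204
Σ(xᵢ − x̄)³ = -5641.4694 ⇒ m₃ = -5641.4694/7 = -805.92420
m₂^(3/2) = 63.10204^(1.5) = 501.26238
g1 = m₃ / m₂^(3/2) = -805.92420 / 501.26238 ≈ -1.608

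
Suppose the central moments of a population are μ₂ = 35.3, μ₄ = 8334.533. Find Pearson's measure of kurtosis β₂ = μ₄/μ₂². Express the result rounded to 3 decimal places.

6.689

μ₂² = 35.3² = 1246.09000
μ₄/μ₂² = 8334.533 / 1246.09000 = 6.68855
β₂ ≈ 6.689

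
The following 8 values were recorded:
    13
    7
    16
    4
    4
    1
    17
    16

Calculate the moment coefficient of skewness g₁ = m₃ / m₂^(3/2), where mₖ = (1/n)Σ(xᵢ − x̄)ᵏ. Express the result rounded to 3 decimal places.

x̄ = (13 + 7 + 16 + 4 + 4 + 1 + 17 + 16) / 8 = 9.7500
deviations (xᵢ − x̄): 3.2500, -2.7500, 6.2500, -5.7500, -5.7500, -8.7500, 7.2500, 6.2500
Σ(xᵢ − x̄)² = 291.5000 ⇒ m₂ = 291.5000/8 = 36.43750
Σ(xᵢ − x̄)³ = -167.2500 ⇒ m₃ = -167.2500/8 = -20.90625
m₂^(3/2) = 36.43750^(1.5) = 219.94944
g₁ = m₃ / m₂^(3/2) = -20.90625 / 219.94944 ≈ -0.095

-0.095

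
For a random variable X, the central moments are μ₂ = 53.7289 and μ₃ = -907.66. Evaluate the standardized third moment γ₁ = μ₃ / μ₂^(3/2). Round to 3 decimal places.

σ = √μ₂ = √53.7289 = 7.33000
σ³ = μ₂^(3/2) = 393.83284
γ₁ = μ₃/σ³ = -907.66 / 393.83284 ≈ -2.305

-2.305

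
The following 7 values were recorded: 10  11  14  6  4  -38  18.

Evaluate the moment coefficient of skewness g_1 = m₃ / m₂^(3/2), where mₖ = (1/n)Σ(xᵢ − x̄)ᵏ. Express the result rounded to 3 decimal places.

x̄ = (10 + 11 + 14 + 6 + 4 - 38 + 18) / 7 = 3.5714
deviations (xᵢ − x̄): 6.4286, 7.4286, 10.4286, 2.4286, 0.4286, -41.5714, 14.4286
Σ(xᵢ − x̄)² = 2147.7143 ⇒ m₂ = 2147.7143/7 = 306.81633
Σ(xᵢ − x̄)³ = -67015.1020 ⇒ m₃ = -67015.1020/7 = -9573.58601
m₂^(3/2) = 306.81633^(1.5) = 5374.24794
g_1 = m₃ / m₂^(3/2) = -9573.58601 / 5374.24794 ≈ -1.781

-1.781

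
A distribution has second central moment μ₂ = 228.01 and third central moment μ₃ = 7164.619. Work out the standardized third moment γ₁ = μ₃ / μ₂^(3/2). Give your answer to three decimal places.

σ = √μ₂ = √228.01 = 15.10000
σ³ = μ₂^(3/2) = 3442.95100
γ₁ = μ₃/σ³ = 7164.619 / 3442.95100 ≈ 2.081

2.081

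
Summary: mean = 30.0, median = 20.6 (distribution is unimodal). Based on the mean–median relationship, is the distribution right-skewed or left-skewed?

right-skewed

mean − median = 30.0 − 20.6 = 9.4
mean > median ⇒ the longer tail is on the right ⇒ right-skewed (positively skewed).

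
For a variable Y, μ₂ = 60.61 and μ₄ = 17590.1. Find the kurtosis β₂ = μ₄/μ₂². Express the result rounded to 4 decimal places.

4.7883

μ₂² = 60.61² = 3673.57210
μ₄/μ₂² = 17590.1 / 3673.57210 = 4.78828
β₂ ≈ 4.7883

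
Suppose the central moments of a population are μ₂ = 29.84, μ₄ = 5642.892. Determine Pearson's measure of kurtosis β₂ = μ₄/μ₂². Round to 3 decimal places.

μ₂² = 29.84² = 890.42560
μ₄/μ₂² = 5642.892 / 890.42560 = 6.33730
β₂ ≈ 6.337

6.337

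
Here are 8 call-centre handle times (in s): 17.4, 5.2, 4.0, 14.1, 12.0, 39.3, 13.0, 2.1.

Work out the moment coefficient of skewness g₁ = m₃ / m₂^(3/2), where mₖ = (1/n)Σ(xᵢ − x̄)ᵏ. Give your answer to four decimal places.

x̄ = (17.4 + 5.2 + 4.0 + 14.1 + 12.0 + 39.3 + 13.0 + 2.1) / 8 = 13.3875
deviations (xᵢ − x̄): 4.0125, -8.1875, -9.3875, 0.7125, -1.3875, 25.9125, -0.3875, -11.2875
Σ(xᵢ − x̄)² = 972.7087 ⇒ m₂ = 972.7087/8 = 121.58859
Σ(xᵢ − x̄)³ = 14647.1416 ⇒ m₃ = 14647.1416/8 = 1830.89270
m₂^(3/2) = 121.58859^(1.5) = 1340.72360
g₁ = m₃ / m₂^(3/2) = 1830.89270 / 1340.72360 ≈ 1.3656

1.3656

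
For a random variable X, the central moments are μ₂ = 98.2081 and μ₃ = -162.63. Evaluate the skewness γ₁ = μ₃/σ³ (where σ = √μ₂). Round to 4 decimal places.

σ = √μ₂ = √98.2081 = 9.91000
σ³ = μ₂^(3/2) = 973.24227
γ₁ = μ₃/σ³ = -162.63 / 973.24227 ≈ -0.1671

-0.1671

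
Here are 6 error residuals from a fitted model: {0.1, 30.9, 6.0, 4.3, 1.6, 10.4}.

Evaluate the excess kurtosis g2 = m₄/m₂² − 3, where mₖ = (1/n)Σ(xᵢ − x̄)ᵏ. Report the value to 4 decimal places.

x̄ = 8.8833
Σ(xᵢ − x̄)² = 646.5483 ⇒ m₂ = 107.75806
Σ(xᵢ − x̄)⁴ = 244248.0022 ⇒ m₄ = 40708.00037
m₂² = 11611.79854
g2 = m₄/m₂² − 3 = 3.50574 − 3 ≈ 0.5057

0.5057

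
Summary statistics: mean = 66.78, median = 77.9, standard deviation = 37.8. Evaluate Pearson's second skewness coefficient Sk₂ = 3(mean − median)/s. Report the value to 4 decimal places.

Sk₂ = 3(66.78 − 77.9) / 37.8 = 3 × -11.1200 / 37.8
    = -33.3600 / 37.8 ≈ -0.8825

-0.8825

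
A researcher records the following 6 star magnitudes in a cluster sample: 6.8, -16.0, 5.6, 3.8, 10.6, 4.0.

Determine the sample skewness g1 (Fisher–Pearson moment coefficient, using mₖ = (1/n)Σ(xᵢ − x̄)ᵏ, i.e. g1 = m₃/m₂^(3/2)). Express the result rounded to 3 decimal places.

-1.498

x̄ = (6.8 - 16.0 + 5.6 + 3.8 + 10.6 + 4.0) / 6 = 2.4667
deviations (xᵢ − x̄): 4.3333, -18.4667, 3.1333, 1.3333, 8.1333, 1.5333
Σ(xᵢ − x̄)² = 439.8933 ⇒ m₂ = 439.8933/6 = 73.31556
Σ(xᵢ − x̄)³ = -5641.3244 ⇒ m₃ = -5641.3244/6 = -940.22074
m₂^(3/2) = 73.31556^(1.5) = 627.76080
g1 = m₃ / m₂^(3/2) = -940.22074 / 627.76080 ≈ -1.498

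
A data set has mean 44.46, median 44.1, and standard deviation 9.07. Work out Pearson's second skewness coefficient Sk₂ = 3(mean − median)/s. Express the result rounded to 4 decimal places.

Sk₂ = 3(44.46 − 44.1) / 9.07 = 3 × 0.3600 / 9.07
    = 1.0800 / 9.07 ≈ 0.1191

0.1191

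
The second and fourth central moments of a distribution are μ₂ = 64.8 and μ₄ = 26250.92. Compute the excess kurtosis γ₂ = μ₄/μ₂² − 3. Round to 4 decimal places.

3.2516

μ₂² = 64.8² = 4199.04000
μ₄/μ₂² = 26250.92 / 4199.04000 = 6.25165
γ₂ = 6.25165 − 3 ≈ 3.2516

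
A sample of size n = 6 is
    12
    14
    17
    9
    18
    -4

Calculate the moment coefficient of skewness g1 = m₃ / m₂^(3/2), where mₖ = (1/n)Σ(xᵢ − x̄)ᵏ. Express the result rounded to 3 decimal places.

-1.174

x̄ = (12 + 14 + 17 + 9 + 18 - 4) / 6 = 11.0000
deviations (xᵢ − x̄): 1.0000, 3.0000, 6.0000, -2.0000, 7.0000, -15.0000
Σ(xᵢ − x̄)² = 324.0000 ⇒ m₂ = 324.0000/6 = 54.00000
Σ(xᵢ − x̄)³ = -2796.0000 ⇒ m₃ = -2796.0000/6 = -466.00000
m₂^(3/2) = 54.00000^(1.5) = 396.81734
g1 = m₃ / m₂^(3/2) = -466.00000 / 396.81734 ≈ -1.174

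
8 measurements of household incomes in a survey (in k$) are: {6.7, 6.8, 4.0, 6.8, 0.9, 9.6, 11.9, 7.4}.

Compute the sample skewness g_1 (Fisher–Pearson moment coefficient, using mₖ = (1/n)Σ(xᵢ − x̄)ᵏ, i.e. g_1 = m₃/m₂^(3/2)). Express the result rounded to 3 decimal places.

-0.268

x̄ = (6.7 + 6.8 + 4.0 + 6.8 + 0.9 + 9.6 + 11.9 + 7.4) / 8 = 6.7625
deviations (xᵢ − x̄): -0.0625, 0.0375, -2.7625, 0.0375, -5.8625, 2.8375, 5.1375, 0.6375
Σ(xᵢ − x̄)² = 76.8588 ⇒ m₂ = 76.8588/8 = 9.60734
Σ(xᵢ − x̄)³ = -63.8660 ⇒ m₃ = -63.8660/8 = -7.98325
m₂^(3/2) = 9.60734^(1.5) = 29.77865
g_1 = m₃ / m₂^(3/2) = -7.98325 / 29.77865 ≈ -0.268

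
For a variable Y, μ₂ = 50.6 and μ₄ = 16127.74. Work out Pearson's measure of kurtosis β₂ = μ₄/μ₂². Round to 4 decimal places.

6.2990

μ₂² = 50.6² = 2560.36000
μ₄/μ₂² = 16127.74 / 2560.36000 = 6.29901
β₂ ≈ 6.2990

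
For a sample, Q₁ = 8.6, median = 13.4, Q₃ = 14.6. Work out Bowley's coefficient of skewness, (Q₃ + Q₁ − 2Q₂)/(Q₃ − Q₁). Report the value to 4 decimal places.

-0.6000

numerator: Q₃ + Q₁ − 2Q₂ = 14.6 + 8.6 − 2×13.4 = -3.6000
denominator: Q₃ − Q₁ = 14.6 − 8.6 = 6.0000
Bowley skewness = -3.6000 / 6.0000 ≈ -0.6000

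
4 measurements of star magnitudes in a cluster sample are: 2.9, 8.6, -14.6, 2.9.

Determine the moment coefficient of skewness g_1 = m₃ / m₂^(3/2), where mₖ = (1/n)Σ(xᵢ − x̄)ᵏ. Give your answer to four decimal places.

x̄ = (2.9 + 8.6 - 14.6 + 2.9) / 4 = -0.0500
deviations (xᵢ − x̄): 2.9500, 8.6500, -14.5500, 2.9500
Σ(xᵢ − x̄)² = 303.9300 ⇒ m₂ = 303.9300/4 = 75.98250
Σ(xᵢ − x̄)³ = -2381.7120 ⇒ m₃ = -2381.7120/4 = -595.42800
m₂^(3/2) = 75.98250^(1.5) = 662.32381
g_1 = m₃ / m₂^(3/2) = -595.42800 / 662.32381 ≈ -0.8990

-0.8990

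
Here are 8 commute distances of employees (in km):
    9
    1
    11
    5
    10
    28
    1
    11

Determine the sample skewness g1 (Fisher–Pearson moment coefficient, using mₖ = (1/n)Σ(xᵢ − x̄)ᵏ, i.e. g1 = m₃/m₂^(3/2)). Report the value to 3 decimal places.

x̄ = (9 + 1 + 11 + 5 + 10 + 28 + 1 + 11) / 8 = 9.5000
deviations (xᵢ − x̄): -0.5000, -8.5000, 1.5000, -4.5000, 0.5000, 18.5000, -8.5000, 1.5000
Σ(xᵢ − x̄)² = 512.0000 ⇒ m₂ = 512.0000/8 = 64.00000
Σ(xᵢ − x̄)³ = 5019.0000 ⇒ m₃ = 5019.0000/8 = 627.37500
m₂^(3/2) = 64.00000^(1.5) = 512.00000
g1 = m₃ / m₂^(3/2) = 627.37500 / 512.00000 ≈ 1.225

1.225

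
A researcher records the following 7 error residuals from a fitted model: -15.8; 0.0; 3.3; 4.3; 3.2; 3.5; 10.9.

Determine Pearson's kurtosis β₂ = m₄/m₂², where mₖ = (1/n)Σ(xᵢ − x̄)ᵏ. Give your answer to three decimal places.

x̄ = 1.3429
Σ(xᵢ − x̄)² = 407.6971 ⇒ m₂ = 58.24245
Σ(xᵢ − x̄)⁴ = 94834.7660 ⇒ m₄ = 13547.82371
m₂² = 3392.18286
β₂ = m₄/m₂² = 13547.82371 / 3392.18286 ≈ 3.994

3.994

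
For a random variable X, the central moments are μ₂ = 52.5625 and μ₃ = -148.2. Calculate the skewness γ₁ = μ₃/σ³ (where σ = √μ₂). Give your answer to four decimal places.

-0.3889

σ = √μ₂ = √52.5625 = 7.25000
σ³ = μ₂^(3/2) = 381.07813
γ₁ = μ₃/σ³ = -148.2 / 381.07813 ≈ -0.3889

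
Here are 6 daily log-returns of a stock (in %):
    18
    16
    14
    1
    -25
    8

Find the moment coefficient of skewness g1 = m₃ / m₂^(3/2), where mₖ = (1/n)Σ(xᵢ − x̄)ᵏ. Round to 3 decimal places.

-1.265

x̄ = (18 + 16 + 14 + 1 - 25 + 8) / 6 = 5.3333
deviations (xᵢ − x̄): 12.6667, 10.6667, 8.6667, -4.3333, -30.3333, 2.6667
Σ(xᵢ − x̄)² = 1295.3333 ⇒ m₂ = 1295.3333/6 = 215.88889
Σ(xᵢ − x̄)³ = -24075.5556 ⇒ m₃ = -24075.5556/6 = -4012.59259
m₂^(3/2) = 215.88889^(1.5) = 3172.08953
g1 = m₃ / m₂^(3/2) = -4012.59259 / 3172.08953 ≈ -1.265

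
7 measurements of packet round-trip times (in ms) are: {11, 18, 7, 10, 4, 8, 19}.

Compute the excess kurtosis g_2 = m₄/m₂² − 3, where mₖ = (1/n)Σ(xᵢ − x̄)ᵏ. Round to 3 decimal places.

x̄ = 11.0000
Σ(xᵢ − x̄)² = 188.0000 ⇒ m₂ = 26.85714
Σ(xᵢ − x̄)⁴ = 9236.0000 ⇒ m₄ = 1319.42857
m₂² = 721.30612
g_2 = m₄/m₂² − 3 = 1.82922 − 3 ≈ -1.171

-1.171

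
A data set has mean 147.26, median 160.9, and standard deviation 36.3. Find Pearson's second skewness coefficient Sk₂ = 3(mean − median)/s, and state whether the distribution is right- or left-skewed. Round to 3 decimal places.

-1.127, left-skewed

Sk₂ = 3(147.26 − 160.9) / 36.3 = 3 × -13.6400 / 36.3
    = -40.9200 / 36.3 ≈ -1.127
Sk₂ < 0 ⇒ mean < median ⇒ left-skewed (negative skew).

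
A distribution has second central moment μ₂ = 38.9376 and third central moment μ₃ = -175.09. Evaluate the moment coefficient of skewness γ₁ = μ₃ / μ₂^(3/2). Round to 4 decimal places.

σ = √μ₂ = √38.9376 = 6.24000
σ³ = μ₂^(3/2) = 242.97062
γ₁ = μ₃/σ³ = -175.09 / 242.97062 ≈ -0.7206

-0.7206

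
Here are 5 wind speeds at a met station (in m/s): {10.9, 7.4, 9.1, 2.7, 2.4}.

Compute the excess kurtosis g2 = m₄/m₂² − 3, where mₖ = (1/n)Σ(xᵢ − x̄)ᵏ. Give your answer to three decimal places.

-1.652

x̄ = 6.5000
Σ(xᵢ − x̄)² = 58.1800 ⇒ m₂ = 11.63600
Σ(xᵢ − x̄)⁴ = 912.2530 ⇒ m₄ = 182.45060
m₂² = 135.39650
g2 = m₄/m₂² − 3 = 1.34753 − 3 ≈ -1.652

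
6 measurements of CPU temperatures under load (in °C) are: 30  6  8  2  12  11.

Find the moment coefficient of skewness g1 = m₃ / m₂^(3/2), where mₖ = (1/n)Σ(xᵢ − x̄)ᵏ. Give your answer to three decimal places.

x̄ = (30 + 6 + 8 + 2 + 12 + 11) / 6 = 11.5000
deviations (xᵢ − x̄): 18.5000, -5.5000, -3.5000, -9.5000, 0.5000, -0.5000
Σ(xᵢ − x̄)² = 475.5000 ⇒ m₂ = 475.5000/6 = 79.25000
Σ(xᵢ − x̄)³ = 5265.0000 ⇒ m₃ = 5265.0000/6 = 877.50000
m₂^(3/2) = 79.25000^(1.5) = 705.50307
g1 = m₃ / m₂^(3/2) = 877.50000 / 705.50307 ≈ 1.244

1.244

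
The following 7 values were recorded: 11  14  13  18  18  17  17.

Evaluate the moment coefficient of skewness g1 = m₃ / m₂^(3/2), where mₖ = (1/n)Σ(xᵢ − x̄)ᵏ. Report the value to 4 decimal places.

-0.5335

x̄ = (11 + 14 + 13 + 18 + 18 + 17 + 17) / 7 = 15.4286
deviations (xᵢ − x̄): -4.4286, -1.4286, -2.4286, 2.5714, 2.5714, 1.5714, 1.5714
Σ(xᵢ − x̄)² = 45.7143 ⇒ m₂ = 45.7143/7 = 6.53061
Σ(xᵢ − x̄)³ = -62.3265 ⇒ m₃ = -62.3265/7 = -8.90379
m₂^(3/2) = 6.53061^(1.5) = 16.68902
g1 = m₃ / m₂^(3/2) = -8.90379 / 16.68902 ≈ -0.5335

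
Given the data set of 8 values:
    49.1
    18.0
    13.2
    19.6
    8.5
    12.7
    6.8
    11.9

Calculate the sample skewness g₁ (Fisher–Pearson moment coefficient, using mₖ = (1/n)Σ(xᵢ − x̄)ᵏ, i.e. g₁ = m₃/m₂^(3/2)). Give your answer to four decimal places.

1.8301

x̄ = (49.1 + 18.0 + 13.2 + 19.6 + 8.5 + 12.7 + 6.8 + 11.9) / 8 = 17.4750
deviations (xᵢ − x̄): 31.6250, 0.5250, -4.2750, 2.1250, -8.9750, -4.7750, -10.6750, -5.5750
Σ(xᵢ − x̄)² = 1271.5950 ⇒ m₂ = 1271.5950/8 = 158.94938
Σ(xᵢ − x̄)³ = 29339.4938 ⇒ m₃ = 29339.4938/8 = 3667.43672
m₂^(3/2) = 158.94938^(1.5) = 2003.95625
g₁ = m₃ / m₂^(3/2) = 3667.43672 / 2003.95625 ≈ 1.8301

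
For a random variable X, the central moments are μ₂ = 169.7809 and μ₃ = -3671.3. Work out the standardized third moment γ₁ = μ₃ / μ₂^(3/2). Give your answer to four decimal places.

-1.6595

σ = √μ₂ = √169.7809 = 13.03000
σ³ = μ₂^(3/2) = 2212.24513
γ₁ = μ₃/σ³ = -3671.3 / 2212.24513 ≈ -1.6595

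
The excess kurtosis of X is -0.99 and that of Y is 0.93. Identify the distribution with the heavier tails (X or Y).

Y

Higher excess kurtosis ⇒ heavier tails relative to the normal distribution.
-0.99 vs 0.93: the larger is 0.93, so Y has heavier tails. (Y is leptokurtic — heavier-than-normal tails; the other is platykurtic.)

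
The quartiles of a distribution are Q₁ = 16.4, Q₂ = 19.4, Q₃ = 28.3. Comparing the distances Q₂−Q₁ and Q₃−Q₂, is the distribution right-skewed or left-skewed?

right-skewed

Q₂ − Q₁ = 3.0;  Q₃ − Q₂ = 8.9
Q₃ − Q₂ > Q₂ − Q₁ ⇒ the upper half is more spread out ⇒ right-skewed.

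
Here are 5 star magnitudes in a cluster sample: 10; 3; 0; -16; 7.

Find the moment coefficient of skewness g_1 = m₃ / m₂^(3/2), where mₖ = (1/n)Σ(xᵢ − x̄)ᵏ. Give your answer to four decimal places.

x̄ = (10 + 3 + 0 - 16 + 7) / 5 = 0.8000
deviations (xᵢ − x̄): 9.2000, 2.2000, -0.8000, -16.8000, 6.2000
Σ(xᵢ − x̄)² = 410.8000 ⇒ m₂ = 410.8000/5 = 82.16000
Σ(xᵢ − x̄)³ = -3714.4800 ⇒ m₃ = -3714.4800/5 = -742.89600
m₂^(3/2) = 82.16000^(1.5) = 744.71593
g_1 = m₃ / m₂^(3/2) = -742.89600 / 744.71593 ≈ -0.9976

-0.9976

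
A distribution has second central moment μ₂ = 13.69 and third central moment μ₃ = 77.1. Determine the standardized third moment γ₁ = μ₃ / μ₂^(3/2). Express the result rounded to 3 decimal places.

1.522

σ = √μ₂ = √13.69 = 3.70000
σ³ = μ₂^(3/2) = 50.65300
γ₁ = μ₃/σ³ = 77.1 / 50.65300 ≈ 1.522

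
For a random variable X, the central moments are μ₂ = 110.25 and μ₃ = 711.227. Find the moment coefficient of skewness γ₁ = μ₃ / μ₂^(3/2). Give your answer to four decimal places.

0.6144

σ = √μ₂ = √110.25 = 10.50000
σ³ = μ₂^(3/2) = 1157.62500
γ₁ = μ₃/σ³ = 711.227 / 1157.62500 ≈ 0.6144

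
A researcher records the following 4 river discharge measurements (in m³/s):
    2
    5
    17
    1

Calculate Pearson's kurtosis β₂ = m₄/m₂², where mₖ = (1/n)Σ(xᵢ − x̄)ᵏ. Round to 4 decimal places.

2.1811

x̄ = 6.2500
Σ(xᵢ − x̄)² = 162.7500 ⇒ m₂ = 40.68750
Σ(xᵢ − x̄)⁴ = 14443.0781 ⇒ m₄ = 3610.76953
m₂² = 1655.47266
β₂ = m₄/m₂² = 3610.76953 / 1655.47266 ≈ 2.1811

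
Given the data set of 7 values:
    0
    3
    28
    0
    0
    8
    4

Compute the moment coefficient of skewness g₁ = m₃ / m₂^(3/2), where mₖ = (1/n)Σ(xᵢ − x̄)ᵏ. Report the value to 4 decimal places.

1.7104

x̄ = (0 + 3 + 28 + 0 + 0 + 8 + 4) / 7 = 6.1429
deviations (xᵢ − x̄): -6.1429, -3.1429, 21.8571, -6.1429, -6.1429, 1.8571, -2.1429
Σ(xᵢ − x̄)² = 608.8571 ⇒ m₂ = 608.8571/7 = 86.97959
Σ(xᵢ − x̄)³ = 9712.0408 ⇒ m₃ = 9712.0408/7 = 1387.43440
m₂^(3/2) = 86.97959^(1.5) = 811.19646
g₁ = m₃ / m₂^(3/2) = 1387.43440 / 811.19646 ≈ 1.7104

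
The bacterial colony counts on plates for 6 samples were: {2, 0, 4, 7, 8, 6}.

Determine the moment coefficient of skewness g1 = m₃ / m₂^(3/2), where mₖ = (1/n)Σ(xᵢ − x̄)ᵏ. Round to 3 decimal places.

x̄ = (2 + 0 + 4 + 7 + 8 + 6) / 6 = 4.5000
deviations (xᵢ − x̄): -2.5000, -4.5000, -0.5000, 2.5000, 3.5000, 1.5000
Σ(xᵢ − x̄)² = 47.5000 ⇒ m₂ = 47.5000/6 = 7.91667
Σ(xᵢ − x̄)³ = -45.0000 ⇒ m₃ = -45.0000/6 = -7.50000
m₂^(3/2) = 7.91667^(1.5) = 22.27479
g1 = m₃ / m₂^(3/2) = -7.50000 / 22.27479 ≈ -0.337

-0.337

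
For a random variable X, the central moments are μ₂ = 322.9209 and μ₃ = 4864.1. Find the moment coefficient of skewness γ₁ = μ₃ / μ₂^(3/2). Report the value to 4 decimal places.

σ = √μ₂ = √322.9209 = 17.97000
σ³ = μ₂^(3/2) = 5802.88857
γ₁ = μ₃/σ³ = 4864.1 / 5802.88857 ≈ 0.8382

0.8382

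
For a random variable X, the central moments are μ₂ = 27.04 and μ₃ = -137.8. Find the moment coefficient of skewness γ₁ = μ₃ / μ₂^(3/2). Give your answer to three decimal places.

-0.980

σ = √μ₂ = √27.04 = 5.20000
σ³ = μ₂^(3/2) = 140.60800
γ₁ = μ₃/σ³ = -137.8 / 140.60800 ≈ -0.980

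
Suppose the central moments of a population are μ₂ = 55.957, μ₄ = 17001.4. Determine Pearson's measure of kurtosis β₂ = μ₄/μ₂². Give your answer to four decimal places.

5.4297

μ₂² = 55.957² = 3131.18585
μ₄/μ₂² = 17001.4 / 3131.18585 = 5.42970
β₂ ≈ 5.4297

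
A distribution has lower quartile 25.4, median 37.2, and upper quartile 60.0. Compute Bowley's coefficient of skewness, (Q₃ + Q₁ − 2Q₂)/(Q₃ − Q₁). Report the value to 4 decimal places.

numerator: Q₃ + Q₁ − 2Q₂ = 60.0 + 25.4 − 2×37.2 = 11.0000
denominator: Q₃ − Q₁ = 60.0 − 25.4 = 34.6000
Bowley skewness = 11.0000 / 34.6000 ≈ 0.3179

0.3179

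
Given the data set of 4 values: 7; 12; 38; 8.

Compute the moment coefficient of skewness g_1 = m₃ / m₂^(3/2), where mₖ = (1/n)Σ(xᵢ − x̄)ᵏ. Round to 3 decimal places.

x̄ = (7 + 12 + 38 + 8) / 4 = 16.2500
deviations (xᵢ − x̄): -9.2500, -4.2500, 21.7500, -8.2500
Σ(xᵢ − x̄)² = 644.7500 ⇒ m₂ = 644.7500/4 = 161.18750
Σ(xᵢ − x̄)³ = 8859.3750 ⇒ m₃ = 8859.3750/4 = 2214.84375
m₂^(3/2) = 161.18750^(1.5) = 2046.43069
g_1 = m₃ / m₂^(3/2) = 2214.84375 / 2046.43069 ≈ 1.082

1.082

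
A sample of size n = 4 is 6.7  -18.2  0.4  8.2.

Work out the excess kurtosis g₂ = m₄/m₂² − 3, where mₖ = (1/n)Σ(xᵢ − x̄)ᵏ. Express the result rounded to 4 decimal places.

-0.8930

x̄ = -0.7250
Σ(xᵢ − x̄)² = 441.4275 ⇒ m₂ = 110.35687
Σ(xᵢ − x̄)⁴ = 102640.2786 ⇒ m₄ = 25660.06964
m₂² = 12178.63986
g₂ = m₄/m₂² − 3 = 2.10697 − 3 ≈ -0.8930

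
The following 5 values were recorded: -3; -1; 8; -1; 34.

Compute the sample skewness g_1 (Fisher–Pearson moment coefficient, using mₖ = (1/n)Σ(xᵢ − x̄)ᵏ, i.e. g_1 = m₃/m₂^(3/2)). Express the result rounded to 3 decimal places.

x̄ = (-3 - 1 + 8 - 1 + 34) / 5 = 7.4000
deviations (xᵢ − x̄): -10.4000, -8.4000, 0.6000, -8.4000, 26.6000
Σ(xᵢ − x̄)² = 957.2000 ⇒ m₂ = 957.2000/5 = 191.44000
Σ(xᵢ − x̄)³ = 16511.0400 ⇒ m₃ = 16511.0400/5 = 3302.20800
m₂^(3/2) = 191.44000^(1.5) = 2648.79915
g_1 = m₃ / m₂^(3/2) = 3302.20800 / 2648.79915 ≈ 1.247

1.247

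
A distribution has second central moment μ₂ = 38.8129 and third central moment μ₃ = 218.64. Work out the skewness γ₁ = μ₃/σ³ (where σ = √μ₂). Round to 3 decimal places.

σ = √μ₂ = √38.8129 = 6.23000
σ³ = μ₂^(3/2) = 241.80437
γ₁ = μ₃/σ³ = 218.64 / 241.80437 ≈ 0.904

0.904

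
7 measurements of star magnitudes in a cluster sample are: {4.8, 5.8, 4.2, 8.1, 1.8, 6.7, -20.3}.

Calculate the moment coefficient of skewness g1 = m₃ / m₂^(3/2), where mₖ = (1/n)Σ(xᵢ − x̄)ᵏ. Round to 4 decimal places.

-1.8717

x̄ = (4.8 + 5.8 + 4.2 + 8.1 + 1.8 + 6.7 - 20.3) / 7 = 1.5857
deviations (xᵢ − x̄): 3.2143, 4.2143, 2.6143, 6.5143, 0.2143, 5.1143, -21.8857
Σ(xᵢ − x̄)² = 582.5486 ⇒ m₂ = 582.5486/7 = 83.22122
Σ(xᵢ − x̄)³ = -9946.7766 ⇒ m₃ = -9946.7766/7 = -1420.96809
m₂^(3/2) = 83.22122^(1.5) = 759.19118
g1 = m₃ / m₂^(3/2) = -1420.96809 / 759.19118 ≈ -1.8717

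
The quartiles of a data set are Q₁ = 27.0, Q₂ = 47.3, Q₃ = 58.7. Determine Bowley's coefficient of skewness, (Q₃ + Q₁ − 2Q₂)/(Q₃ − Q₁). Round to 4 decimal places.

-0.2808

numerator: Q₃ + Q₁ − 2Q₂ = 58.7 + 27.0 − 2×47.3 = -8.9000
denominator: Q₃ − Q₁ = 58.7 − 27.0 = 31.7000
Bowley skewness = -8.9000 / 31.7000 ≈ -0.2808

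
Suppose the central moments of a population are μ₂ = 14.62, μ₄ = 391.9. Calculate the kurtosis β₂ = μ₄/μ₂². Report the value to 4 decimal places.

1.8335

μ₂² = 14.62² = 213.74440
μ₄/μ₂² = 391.9 / 213.74440 = 1.83350
β₂ ≈ 1.8335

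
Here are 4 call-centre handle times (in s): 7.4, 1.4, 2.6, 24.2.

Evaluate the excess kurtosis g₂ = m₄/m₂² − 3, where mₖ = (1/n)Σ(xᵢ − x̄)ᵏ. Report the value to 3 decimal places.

-0.843

x̄ = 8.9000
Σ(xᵢ − x̄)² = 332.2800 ⇒ m₂ = 83.07000
Σ(xᵢ − x̄)⁴ = 59542.5492 ⇒ m₄ = 14885.63730
m₂² = 6900.62490
g₂ = m₄/m₂² − 3 = 2.15714 − 3 ≈ -0.843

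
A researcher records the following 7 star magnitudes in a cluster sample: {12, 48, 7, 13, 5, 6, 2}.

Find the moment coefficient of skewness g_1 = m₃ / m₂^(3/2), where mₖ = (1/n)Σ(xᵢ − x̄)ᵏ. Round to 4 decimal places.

1.7930

x̄ = (12 + 48 + 7 + 13 + 5 + 6 + 2) / 7 = 13.2857
deviations (xᵢ − x̄): -1.2857, 34.7143, -6.2857, -0.2857, -8.2857, -7.2857, -11.2857
Σ(xᵢ − x̄)² = 1495.4286 ⇒ m₂ = 1495.4286/7 = 213.63265
Σ(xᵢ − x̄)³ = 39190.0408 ⇒ m₃ = 39190.0408/7 = 5598.57726
m₂^(3/2) = 213.63265^(1.5) = 3122.49284
g_1 = m₃ / m₂^(3/2) = 5598.57726 / 3122.49284 ≈ 1.7930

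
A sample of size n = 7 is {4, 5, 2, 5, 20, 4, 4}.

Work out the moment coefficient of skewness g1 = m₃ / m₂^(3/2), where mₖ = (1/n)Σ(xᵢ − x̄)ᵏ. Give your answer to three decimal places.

1.923

x̄ = (4 + 5 + 2 + 5 + 20 + 4 + 4) / 7 = 6.2857
deviations (xᵢ − x̄): -2.2857, -1.2857, -4.2857, -1.2857, 13.7143, -2.2857, -2.2857
Σ(xᵢ − x̄)² = 225.4286 ⇒ m₂ = 225.4286/7 = 32.20408
Σ(xᵢ − x̄)³ = 2460.6122 ⇒ m₃ = 2460.6122/7 = 351.51603
m₂^(3/2) = 32.20408^(1.5) = 182.75378
g1 = m₃ / m₂^(3/2) = 351.51603 / 182.75378 ≈ 1.923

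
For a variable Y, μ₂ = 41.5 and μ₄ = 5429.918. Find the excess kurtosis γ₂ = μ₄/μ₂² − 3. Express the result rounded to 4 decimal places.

μ₂² = 41.5² = 1722.25000
μ₄/μ₂² = 5429.918 / 1722.25000 = 3.15280
γ₂ = 3.15280 − 3 ≈ 0.1528

0.1528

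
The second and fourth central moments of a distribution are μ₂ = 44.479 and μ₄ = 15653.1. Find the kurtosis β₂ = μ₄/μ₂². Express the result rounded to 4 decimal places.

μ₂² = 44.479² = 1978.38144
μ₄/μ₂² = 15653.1 / 1978.38144 = 7.91207
β₂ ≈ 7.9121

7.9121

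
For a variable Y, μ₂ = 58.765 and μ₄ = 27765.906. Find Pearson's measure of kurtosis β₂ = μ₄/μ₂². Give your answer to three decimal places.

μ₂² = 58.765² = 3453.32523
μ₄/μ₂² = 27765.906 / 3453.32523 = 8.04034
β₂ ≈ 8.040

8.040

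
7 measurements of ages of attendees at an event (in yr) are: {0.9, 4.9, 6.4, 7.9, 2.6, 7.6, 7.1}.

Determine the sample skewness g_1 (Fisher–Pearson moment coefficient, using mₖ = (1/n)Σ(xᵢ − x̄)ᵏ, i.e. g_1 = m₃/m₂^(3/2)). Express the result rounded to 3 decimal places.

-0.683

x̄ = (0.9 + 4.9 + 6.4 + 7.9 + 2.6 + 7.6 + 7.1) / 7 = 5.3429
deviations (xᵢ − x̄): -4.4429, -0.4429, 1.0571, 2.5571, -2.7429, 2.2571, 1.7571
Σ(xᵢ − x̄)² = 43.2971 ⇒ m₂ = 43.2971/7 = 6.18531
Σ(xᵢ − x̄)³ = -73.5923 ⇒ m₃ = -73.5923/7 = -10.51319
m₂^(3/2) = 6.18531^(1.5) = 15.38303
g_1 = m₃ / m₂^(3/2) = -10.51319 / 15.38303 ≈ -0.683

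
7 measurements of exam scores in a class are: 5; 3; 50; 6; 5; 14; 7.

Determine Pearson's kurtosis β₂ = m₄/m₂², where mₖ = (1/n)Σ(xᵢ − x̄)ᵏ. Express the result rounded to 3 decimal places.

x̄ = 12.8571
Σ(xᵢ − x̄)² = 1682.8571 ⇒ m₂ = 240.40816
Σ(xᵢ − x̄)⁴ = 1923726.2157 ⇒ m₄ = 274818.03082
m₂² = 57796.08496
β₂ = m₄/m₂² = 274818.03082 / 57796.08496 ≈ 4.755

4.755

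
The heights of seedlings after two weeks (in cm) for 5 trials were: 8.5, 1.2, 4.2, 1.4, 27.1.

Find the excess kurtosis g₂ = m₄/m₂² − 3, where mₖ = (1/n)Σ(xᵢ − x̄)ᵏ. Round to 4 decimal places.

-0.1286

x̄ = 8.4800
Σ(xᵢ − x̄)² = 468.1480 ⇒ m₂ = 93.62960
Σ(xᵢ − x̄)⁴ = 125860.9911 ⇒ m₄ = 25172.19823
m₂² = 8766.50200
g₂ = m₄/m₂² − 3 = 2.87141 − 3 ≈ -0.1286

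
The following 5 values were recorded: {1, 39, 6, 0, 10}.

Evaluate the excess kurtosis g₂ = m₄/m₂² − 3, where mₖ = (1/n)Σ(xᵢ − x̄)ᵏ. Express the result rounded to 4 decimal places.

-0.0610

x̄ = 11.2000
Σ(xᵢ − x̄)² = 1030.8000 ⇒ m₂ = 206.16000
Σ(xᵢ − x̄)⁴ = 624574.4160 ⇒ m₄ = 124914.88320
m₂² = 42501.94560
g₂ = m₄/m₂² − 3 = 2.93904 − 3 ≈ -0.0610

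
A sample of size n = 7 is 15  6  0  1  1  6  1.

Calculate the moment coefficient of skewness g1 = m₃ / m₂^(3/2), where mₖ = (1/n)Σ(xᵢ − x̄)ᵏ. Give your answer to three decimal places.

x̄ = (15 + 6 + 0 + 1 + 1 + 6 + 1) / 7 = 4.2857
deviations (xᵢ − x̄): 10.7143, 1.7143, -4.2857, -3.2857, -3.2857, 1.7143, -3.2857
Σ(xᵢ − x̄)² = 171.4286 ⇒ m₂ = 171.4286/7 = 24.48980
Σ(xᵢ − x̄)³ = 1054.8980 ⇒ m₃ = 1054.8980/7 = 150.69971
m₂^(3/2) = 24.48980^(1.5) = 121.19306
g1 = m₃ / m₂^(3/2) = 150.69971 / 121.19306 ≈ 1.243

1.243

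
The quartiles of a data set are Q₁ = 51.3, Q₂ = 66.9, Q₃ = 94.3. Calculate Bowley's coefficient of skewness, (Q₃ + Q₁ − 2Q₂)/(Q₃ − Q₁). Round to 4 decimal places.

numerator: Q₃ + Q₁ − 2Q₂ = 94.3 + 51.3 − 2×66.9 = 11.8000
denominator: Q₃ − Q₁ = 94.3 − 51.3 = 43.0000
Bowley skewness = 11.8000 / 43.0000 ≈ 0.2744

0.2744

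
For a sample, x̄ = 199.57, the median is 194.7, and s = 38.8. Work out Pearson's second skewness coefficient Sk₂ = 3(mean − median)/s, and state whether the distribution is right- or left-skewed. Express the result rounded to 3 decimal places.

Sk₂ = 3(199.57 − 194.7) / 38.8 = 3 × 4.8700 / 38.8
    = 14.6100 / 38.8 ≈ 0.377
Sk₂ > 0 ⇒ mean > median ⇒ right-skewed (positive skew).

0.377, right-skewed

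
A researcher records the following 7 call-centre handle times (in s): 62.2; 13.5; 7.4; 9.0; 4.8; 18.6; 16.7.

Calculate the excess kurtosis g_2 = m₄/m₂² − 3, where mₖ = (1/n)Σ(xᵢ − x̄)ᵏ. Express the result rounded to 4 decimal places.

1.5933

x̄ = 18.8857
Σ(xᵢ − x̄)² = 2338.0486 ⇒ m₂ = 334.00694
Σ(xᵢ − x̄)⁴ = 3587037.4218 ⇒ m₄ = 512433.91739
m₂² = 111560.63515
g_2 = m₄/m₂² − 3 = 4.59332 − 3 ≈ 1.5933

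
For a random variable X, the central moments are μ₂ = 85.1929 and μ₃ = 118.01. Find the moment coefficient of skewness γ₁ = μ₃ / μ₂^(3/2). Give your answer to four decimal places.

σ = √μ₂ = √85.1929 = 9.23000
σ³ = μ₂^(3/2) = 786.33047
γ₁ = μ₃/σ³ = 118.01 / 786.33047 ≈ 0.1501

0.1501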